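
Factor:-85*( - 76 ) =6460 = 2^2*5^1*17^1*19^1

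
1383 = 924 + 459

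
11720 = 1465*8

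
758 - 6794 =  - 6036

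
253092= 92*2751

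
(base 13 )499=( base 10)802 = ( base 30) qm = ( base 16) 322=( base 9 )1081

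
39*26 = 1014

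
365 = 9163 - 8798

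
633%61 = 23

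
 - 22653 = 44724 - 67377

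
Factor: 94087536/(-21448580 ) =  - 2^2*3^1*5^( - 1 )*59^1*33223^1*1072429^( - 1 ) = - 23521884/5362145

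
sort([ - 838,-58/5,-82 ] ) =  [ - 838, - 82, - 58/5]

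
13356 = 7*1908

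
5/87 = 5/87 =0.06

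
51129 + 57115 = 108244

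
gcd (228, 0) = 228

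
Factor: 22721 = 22721^1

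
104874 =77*1362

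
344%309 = 35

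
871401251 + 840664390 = 1712065641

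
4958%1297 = 1067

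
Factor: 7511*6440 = 48370840= 2^3 * 5^1*7^2*23^1*29^1*37^1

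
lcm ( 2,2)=2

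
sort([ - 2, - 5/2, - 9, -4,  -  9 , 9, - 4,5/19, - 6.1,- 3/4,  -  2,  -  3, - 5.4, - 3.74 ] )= [ - 9,  -  9, - 6.1,-5.4, -4, - 4, - 3.74, - 3, -5/2, - 2, -2, - 3/4,5/19, 9] 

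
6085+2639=8724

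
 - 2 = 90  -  92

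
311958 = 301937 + 10021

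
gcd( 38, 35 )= 1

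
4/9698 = 2/4849 = 0.00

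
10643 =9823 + 820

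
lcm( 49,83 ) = 4067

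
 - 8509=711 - 9220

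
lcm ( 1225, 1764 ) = 44100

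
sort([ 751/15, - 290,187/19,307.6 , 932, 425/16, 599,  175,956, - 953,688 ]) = [ - 953,- 290 , 187/19, 425/16,751/15,175,  307.6, 599, 688, 932,956 ]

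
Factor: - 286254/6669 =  - 2^1*3^2*13^( - 1 ) *31^1 = - 558/13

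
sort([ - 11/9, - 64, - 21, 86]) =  [-64, - 21, - 11/9,86]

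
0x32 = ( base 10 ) 50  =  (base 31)1j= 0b110010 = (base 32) 1I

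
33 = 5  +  28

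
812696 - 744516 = 68180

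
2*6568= 13136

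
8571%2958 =2655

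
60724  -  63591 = -2867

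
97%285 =97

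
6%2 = 0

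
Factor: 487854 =2^1*3^2*27103^1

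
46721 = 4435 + 42286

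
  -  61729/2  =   - 30865+1/2  =  -30864.50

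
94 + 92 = 186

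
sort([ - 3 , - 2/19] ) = [-3, - 2/19 ]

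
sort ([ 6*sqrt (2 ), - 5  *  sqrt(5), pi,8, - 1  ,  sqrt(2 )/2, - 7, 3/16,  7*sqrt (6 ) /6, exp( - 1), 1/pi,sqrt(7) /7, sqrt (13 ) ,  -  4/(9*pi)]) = [ - 5*sqrt( 5), - 7, - 1 , - 4/(9 * pi),3/16,1/pi, exp ( - 1), sqrt( 7 )/7,sqrt( 2) /2, 7 * sqrt (6)/6 , pi,sqrt(13 ), 8, 6*sqrt(2)]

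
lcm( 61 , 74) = 4514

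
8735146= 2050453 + 6684693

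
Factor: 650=2^1*5^2*13^1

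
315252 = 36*8757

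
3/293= 3/293  =  0.01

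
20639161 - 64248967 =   -  43609806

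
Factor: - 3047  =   - 11^1*277^1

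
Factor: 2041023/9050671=3^1 * 7^( -1)*680341^1*1292953^(  -  1 )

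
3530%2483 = 1047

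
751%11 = 3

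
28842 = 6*4807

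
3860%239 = 36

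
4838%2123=592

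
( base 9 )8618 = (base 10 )6335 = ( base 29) 7FD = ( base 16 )18bf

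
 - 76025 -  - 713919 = 637894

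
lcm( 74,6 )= 222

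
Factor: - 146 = -2^1*73^1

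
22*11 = 242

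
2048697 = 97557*21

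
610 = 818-208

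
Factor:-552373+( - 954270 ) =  - 1506643 = - 19^1*179^1 * 443^1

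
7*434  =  3038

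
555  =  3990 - 3435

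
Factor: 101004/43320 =2^( - 1)*5^( - 1)* 19^ (-1 )*443^1 = 443/190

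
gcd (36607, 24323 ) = 1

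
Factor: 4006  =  2^1 * 2003^1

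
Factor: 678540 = 2^2 * 3^1*5^1 * 43^1*263^1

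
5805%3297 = 2508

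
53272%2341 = 1770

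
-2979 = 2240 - 5219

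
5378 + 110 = 5488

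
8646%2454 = 1284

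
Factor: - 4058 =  - 2^1*2029^1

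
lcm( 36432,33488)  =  3315312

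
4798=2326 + 2472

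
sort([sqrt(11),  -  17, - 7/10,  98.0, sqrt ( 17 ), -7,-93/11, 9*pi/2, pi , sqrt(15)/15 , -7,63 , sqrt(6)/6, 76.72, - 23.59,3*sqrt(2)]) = [ - 23.59 , - 17 ,- 93/11,  -  7, - 7, - 7/10, sqrt( 15)/15,  sqrt( 6)/6,pi,sqrt(11 ),sqrt( 17), 3  *sqrt(2), 9*pi/2,63,76.72, 98.0] 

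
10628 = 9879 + 749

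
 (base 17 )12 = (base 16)13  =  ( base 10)19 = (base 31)j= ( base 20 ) J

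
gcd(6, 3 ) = 3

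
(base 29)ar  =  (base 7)632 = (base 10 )317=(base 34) 9b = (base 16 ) 13D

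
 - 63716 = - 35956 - 27760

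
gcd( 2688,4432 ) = 16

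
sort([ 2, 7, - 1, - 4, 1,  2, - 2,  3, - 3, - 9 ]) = [ - 9,-4, - 3,-2,  -  1,1, 2, 2,3, 7]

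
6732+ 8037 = 14769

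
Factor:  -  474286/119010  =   - 237143/59505 = - 3^(-1)*5^(- 1)  *3967^ ( - 1 )*237143^1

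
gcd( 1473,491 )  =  491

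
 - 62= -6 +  - 56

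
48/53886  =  8/8981 = 0.00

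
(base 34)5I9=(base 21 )EAH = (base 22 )d4l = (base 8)14401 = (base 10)6401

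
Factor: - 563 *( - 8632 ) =4859816  =  2^3*13^1*83^1 * 563^1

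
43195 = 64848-21653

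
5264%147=119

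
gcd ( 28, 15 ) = 1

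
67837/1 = 67837 =67837.00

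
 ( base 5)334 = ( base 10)94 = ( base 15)64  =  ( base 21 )4A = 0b1011110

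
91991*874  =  80400134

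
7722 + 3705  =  11427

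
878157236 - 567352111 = 310805125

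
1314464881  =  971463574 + 343001307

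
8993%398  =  237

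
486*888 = 431568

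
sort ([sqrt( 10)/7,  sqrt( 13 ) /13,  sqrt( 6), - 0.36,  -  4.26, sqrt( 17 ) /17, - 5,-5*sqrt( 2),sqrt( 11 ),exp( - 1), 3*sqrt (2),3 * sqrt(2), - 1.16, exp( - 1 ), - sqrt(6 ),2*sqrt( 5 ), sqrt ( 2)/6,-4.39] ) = [ - 5*sqrt( 2), - 5, - 4.39, - 4.26, - sqrt( 6), - 1.16,-0.36, sqrt( 2)/6, sqrt( 17)/17, sqrt( 13)/13, exp( - 1), exp( - 1 ) , sqrt(10 ) /7 , sqrt( 6), sqrt( 11),3*sqrt( 2), 3*sqrt ( 2 ), 2*sqrt(5)] 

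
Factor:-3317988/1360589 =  - 2^2*3^1*276499^1*1360589^( - 1 ) 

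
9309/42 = 3103/14 = 221.64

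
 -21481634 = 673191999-694673633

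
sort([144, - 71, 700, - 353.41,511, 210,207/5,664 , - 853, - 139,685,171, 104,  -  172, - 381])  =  [ - 853, - 381,-353.41 ,  -  172 , - 139,-71 , 207/5,104,144,171, 210,511 , 664,685, 700 ] 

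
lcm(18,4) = 36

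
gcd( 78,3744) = 78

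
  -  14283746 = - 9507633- 4776113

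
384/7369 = 384/7369 = 0.05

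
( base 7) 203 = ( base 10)101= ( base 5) 401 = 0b1100101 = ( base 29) 3E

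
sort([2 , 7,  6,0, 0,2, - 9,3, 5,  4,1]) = [ - 9 , 0 , 0,1,2,  2,3, 4,5  ,  6,7]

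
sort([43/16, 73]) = [43/16 , 73 ]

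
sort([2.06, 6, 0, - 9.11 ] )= [  -  9.11 , 0,2.06, 6] 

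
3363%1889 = 1474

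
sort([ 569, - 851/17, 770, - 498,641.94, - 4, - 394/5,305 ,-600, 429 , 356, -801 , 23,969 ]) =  [ - 801 , - 600,-498 ,-394/5 , - 851/17, - 4,  23,305,356, 429, 569, 641.94,770,969 ]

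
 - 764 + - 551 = -1315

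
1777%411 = 133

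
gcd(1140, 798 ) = 114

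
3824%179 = 65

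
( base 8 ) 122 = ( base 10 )82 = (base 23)3d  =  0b1010010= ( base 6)214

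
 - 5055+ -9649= - 14704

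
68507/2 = 34253 + 1/2= 34253.50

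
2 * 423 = 846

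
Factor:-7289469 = -3^2*11^1* 29^1*2539^1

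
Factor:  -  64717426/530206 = -32358713/265103 =- 353^( - 1)*751^( - 1)*2579^1*12547^1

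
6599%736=711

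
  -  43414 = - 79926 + 36512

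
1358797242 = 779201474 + 579595768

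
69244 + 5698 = 74942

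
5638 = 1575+4063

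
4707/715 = 4707/715  =  6.58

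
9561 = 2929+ 6632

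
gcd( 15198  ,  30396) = 15198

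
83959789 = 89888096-5928307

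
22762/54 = 11381/27 = 421.52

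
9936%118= 24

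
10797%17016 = 10797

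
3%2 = 1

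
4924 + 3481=8405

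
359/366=359/366 = 0.98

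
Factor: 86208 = 2^6 * 3^1 * 449^1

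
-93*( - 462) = 42966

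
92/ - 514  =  -46/257 = - 0.18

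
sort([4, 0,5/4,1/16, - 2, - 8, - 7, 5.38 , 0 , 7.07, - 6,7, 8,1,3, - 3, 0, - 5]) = [-8, - 7,  -  6,-5, - 3, - 2, 0,0, 0, 1/16 , 1,5/4,  3 , 4,5.38, 7,7.07,8] 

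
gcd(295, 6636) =1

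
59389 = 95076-35687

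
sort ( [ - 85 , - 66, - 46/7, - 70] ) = [-85,-70, - 66, - 46/7] 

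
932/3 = 932/3 = 310.67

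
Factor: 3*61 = 183  =  3^1*61^1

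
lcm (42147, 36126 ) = 252882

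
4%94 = 4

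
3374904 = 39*86536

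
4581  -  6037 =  - 1456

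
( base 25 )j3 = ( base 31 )fd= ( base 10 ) 478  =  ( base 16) 1de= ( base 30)fs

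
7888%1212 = 616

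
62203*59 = 3669977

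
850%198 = 58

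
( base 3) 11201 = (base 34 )3P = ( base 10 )127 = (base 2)1111111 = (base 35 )3m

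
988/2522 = 38/97 = 0.39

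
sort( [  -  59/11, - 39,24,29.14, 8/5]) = [ - 39,-59/11,8/5, 24, 29.14]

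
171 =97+74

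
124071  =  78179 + 45892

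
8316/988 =8 + 103/247 = 8.42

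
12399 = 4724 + 7675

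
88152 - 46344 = 41808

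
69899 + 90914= 160813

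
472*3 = 1416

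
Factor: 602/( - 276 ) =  - 2^ ( - 1)*3^( - 1)*7^1*23^( - 1 ) * 43^1 = - 301/138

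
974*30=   29220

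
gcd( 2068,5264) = 188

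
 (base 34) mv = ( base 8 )1413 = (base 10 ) 779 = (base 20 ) 1ij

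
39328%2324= 2144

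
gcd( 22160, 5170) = 10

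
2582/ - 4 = -646 + 1/2 =- 645.50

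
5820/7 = 831  +  3/7 = 831.43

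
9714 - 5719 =3995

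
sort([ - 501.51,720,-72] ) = [ - 501.51, - 72, 720] 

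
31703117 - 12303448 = 19399669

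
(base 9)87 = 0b1001111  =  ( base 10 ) 79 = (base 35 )29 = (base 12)67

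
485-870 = -385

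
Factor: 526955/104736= 2^( - 5) * 3^( -1)*5^1*11^2*13^1*67^1*1091^( - 1)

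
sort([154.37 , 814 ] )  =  [154.37 , 814 ] 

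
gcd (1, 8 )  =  1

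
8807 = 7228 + 1579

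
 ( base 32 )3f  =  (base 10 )111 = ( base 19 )5G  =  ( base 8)157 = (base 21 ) 56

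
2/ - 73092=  - 1/36546  =  - 0.00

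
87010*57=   4959570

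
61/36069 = 61/36069 = 0.00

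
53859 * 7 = 377013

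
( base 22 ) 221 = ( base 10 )1013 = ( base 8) 1765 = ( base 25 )1fd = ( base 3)1101112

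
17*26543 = 451231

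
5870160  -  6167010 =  - 296850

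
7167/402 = 2389/134 = 17.83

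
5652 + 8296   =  13948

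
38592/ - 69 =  - 560 + 16/23 = -559.30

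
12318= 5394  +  6924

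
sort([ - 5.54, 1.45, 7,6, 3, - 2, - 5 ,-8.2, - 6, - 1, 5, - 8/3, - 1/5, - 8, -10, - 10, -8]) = [ - 10, - 10, - 8.2, - 8,-8, - 6 , - 5.54, - 5, - 8/3,- 2, - 1, - 1/5,1.45,3,5,6, 7]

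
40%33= 7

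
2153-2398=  - 245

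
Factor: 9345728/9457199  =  2^6*7^1*23^1*47^( - 1 )*311^( - 1 )*647^( - 1 )*907^1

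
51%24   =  3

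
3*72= 216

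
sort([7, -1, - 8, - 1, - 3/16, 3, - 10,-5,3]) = [ - 10 , - 8, - 5, - 1,-1, - 3/16,3,3, 7 ] 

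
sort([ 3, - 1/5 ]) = [ - 1/5, 3 ]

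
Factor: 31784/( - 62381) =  - 2^3*11^( - 1 )*29^1*53^( - 1)*107^( - 1 )*137^1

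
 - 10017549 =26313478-36331027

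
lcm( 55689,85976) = 4900632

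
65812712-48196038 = 17616674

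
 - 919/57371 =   -  919/57371=- 0.02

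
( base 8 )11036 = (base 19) CG2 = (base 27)69L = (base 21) AAI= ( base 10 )4638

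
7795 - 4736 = 3059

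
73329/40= 73329/40 =1833.22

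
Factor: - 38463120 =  - 2^4 * 3^3*5^1*17807^1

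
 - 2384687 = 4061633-6446320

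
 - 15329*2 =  - 30658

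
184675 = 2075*89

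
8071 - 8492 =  - 421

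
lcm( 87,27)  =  783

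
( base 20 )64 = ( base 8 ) 174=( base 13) 97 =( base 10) 124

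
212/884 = 53/221 = 0.24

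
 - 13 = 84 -97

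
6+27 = 33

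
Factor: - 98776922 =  - 2^1*257^1*192173^1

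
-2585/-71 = 2585/71 = 36.41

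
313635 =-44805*( - 7 )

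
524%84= 20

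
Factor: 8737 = 8737^1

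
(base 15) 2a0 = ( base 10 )600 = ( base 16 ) 258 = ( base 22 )156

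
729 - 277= 452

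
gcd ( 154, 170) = 2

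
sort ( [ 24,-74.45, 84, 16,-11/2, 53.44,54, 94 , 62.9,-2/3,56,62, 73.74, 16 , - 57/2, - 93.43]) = [  -  93.43, - 74.45, - 57/2,-11/2,-2/3, 16, 16,24,53.44,54,56,62 , 62.9,73.74,  84,94] 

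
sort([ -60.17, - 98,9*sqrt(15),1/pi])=[ - 98, - 60.17, 1/pi, 9*sqrt(15) ]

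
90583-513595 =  - 423012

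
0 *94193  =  0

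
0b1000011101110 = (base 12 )2612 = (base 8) 10356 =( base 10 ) 4334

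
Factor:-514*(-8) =4112= 2^4*257^1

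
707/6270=707/6270 = 0.11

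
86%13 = 8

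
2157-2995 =-838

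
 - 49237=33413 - 82650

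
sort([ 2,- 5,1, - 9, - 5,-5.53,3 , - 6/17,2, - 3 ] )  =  [ - 9, - 5.53, - 5,- 5, - 3,-6/17, 1,2, 2,3]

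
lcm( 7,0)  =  0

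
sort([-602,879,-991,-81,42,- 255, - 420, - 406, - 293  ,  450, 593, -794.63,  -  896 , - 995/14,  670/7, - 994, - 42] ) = [ - 994 , - 991,-896, - 794.63, - 602, - 420,- 406, - 293, - 255, - 81, - 995/14,- 42 , 42, 670/7, 450, 593,879] 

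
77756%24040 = 5636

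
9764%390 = 14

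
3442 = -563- - 4005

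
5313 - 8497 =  - 3184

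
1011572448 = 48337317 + 963235131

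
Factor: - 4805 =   -  5^1*  31^2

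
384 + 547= 931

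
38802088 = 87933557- 49131469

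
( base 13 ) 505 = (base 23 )1DM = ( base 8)1522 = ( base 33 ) pp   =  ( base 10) 850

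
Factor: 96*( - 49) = - 2^5*3^1 * 7^2 = -  4704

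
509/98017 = 509/98017= 0.01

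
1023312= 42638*24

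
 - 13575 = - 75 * 181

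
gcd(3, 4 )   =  1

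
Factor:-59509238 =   -  2^1*47^1*137^1*4621^1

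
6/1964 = 3/982 = 0.00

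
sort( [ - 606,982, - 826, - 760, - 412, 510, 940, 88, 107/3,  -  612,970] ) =[-826,-760, -612, - 606,-412, 107/3, 88, 510,  940,970, 982]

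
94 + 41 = 135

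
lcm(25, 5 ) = 25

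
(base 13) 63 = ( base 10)81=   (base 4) 1101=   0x51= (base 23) 3c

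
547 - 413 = 134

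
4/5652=1/1413= 0.00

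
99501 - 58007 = 41494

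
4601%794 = 631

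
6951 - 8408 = -1457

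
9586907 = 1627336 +7959571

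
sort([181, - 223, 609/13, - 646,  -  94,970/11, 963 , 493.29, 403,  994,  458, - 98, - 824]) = [-824, - 646, - 223, - 98 , - 94, 609/13, 970/11, 181, 403, 458, 493.29, 963,994]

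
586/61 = 9+37/61  =  9.61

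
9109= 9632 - 523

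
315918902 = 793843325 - 477924423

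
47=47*1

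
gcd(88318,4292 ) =2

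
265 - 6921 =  - 6656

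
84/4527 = 28/1509  =  0.02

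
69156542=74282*931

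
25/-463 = - 1 + 438/463 =- 0.05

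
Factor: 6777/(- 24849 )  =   - 3^1 * 11^(-1) = - 3/11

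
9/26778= 3/8926 = 0.00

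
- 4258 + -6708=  - 10966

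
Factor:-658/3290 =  - 5^( -1 ) = -1/5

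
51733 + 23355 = 75088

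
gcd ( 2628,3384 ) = 36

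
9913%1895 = 438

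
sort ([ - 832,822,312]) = [ - 832 , 312, 822 ] 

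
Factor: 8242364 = 2^2*13^1* 158507^1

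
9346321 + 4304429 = 13650750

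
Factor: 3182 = 2^1*37^1 * 43^1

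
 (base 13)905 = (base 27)22E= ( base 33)1D8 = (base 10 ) 1526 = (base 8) 2766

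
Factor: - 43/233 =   -  43^1*233^( - 1 )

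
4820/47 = 102 + 26/47 = 102.55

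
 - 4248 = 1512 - 5760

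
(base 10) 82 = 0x52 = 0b1010010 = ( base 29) 2O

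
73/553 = 73/553 = 0.13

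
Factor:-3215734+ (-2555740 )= -2^1*1367^1*2111^1 = - 5771474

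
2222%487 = 274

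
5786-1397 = 4389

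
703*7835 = 5508005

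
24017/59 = 24017/59  =  407.07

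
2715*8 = 21720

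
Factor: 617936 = 2^4*11^1*3511^1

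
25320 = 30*844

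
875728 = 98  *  8936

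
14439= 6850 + 7589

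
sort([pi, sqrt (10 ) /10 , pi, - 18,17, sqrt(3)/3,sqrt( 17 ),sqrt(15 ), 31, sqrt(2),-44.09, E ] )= [-44.09, - 18,  sqrt(10 )/10,sqrt (3 ) /3, sqrt( 2), E, pi, pi, sqrt(15 ), sqrt(17),  17 , 31] 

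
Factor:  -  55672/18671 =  - 2^3*6959^1*18671^( - 1) 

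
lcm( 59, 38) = 2242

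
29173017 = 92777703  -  63604686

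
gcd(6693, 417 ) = 3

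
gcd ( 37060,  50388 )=68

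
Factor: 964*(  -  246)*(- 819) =194220936= 2^3 * 3^3*7^1*13^1*41^1*241^1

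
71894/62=1159 + 18/31 = 1159.58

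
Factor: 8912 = 2^4*557^1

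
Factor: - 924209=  - 11^1 * 13^1*23^1*281^1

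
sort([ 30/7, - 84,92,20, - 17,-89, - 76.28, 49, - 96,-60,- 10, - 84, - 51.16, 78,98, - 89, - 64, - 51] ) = [  -  96, - 89,-89,-84, - 84, - 76.28, - 64,  -  60, - 51.16, - 51, - 17, - 10,30/7,20,49,  78 , 92, 98]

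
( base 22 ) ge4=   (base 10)8056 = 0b1111101111000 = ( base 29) 9gn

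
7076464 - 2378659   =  4697805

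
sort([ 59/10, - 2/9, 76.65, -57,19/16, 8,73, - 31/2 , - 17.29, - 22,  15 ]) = [ - 57, - 22, - 17.29, - 31/2, - 2/9, 19/16, 59/10,8, 15, 73 , 76.65 ] 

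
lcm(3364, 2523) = 10092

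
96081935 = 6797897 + 89284038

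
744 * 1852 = 1377888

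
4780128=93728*51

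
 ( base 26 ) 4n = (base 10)127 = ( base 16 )7F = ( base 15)87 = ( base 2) 1111111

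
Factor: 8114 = 2^1*4057^1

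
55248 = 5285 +49963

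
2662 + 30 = 2692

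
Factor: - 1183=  - 7^1*13^2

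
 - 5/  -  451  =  5/451 =0.01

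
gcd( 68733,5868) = 9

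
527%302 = 225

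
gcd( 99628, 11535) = 1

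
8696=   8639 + 57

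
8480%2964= 2552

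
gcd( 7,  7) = 7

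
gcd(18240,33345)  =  285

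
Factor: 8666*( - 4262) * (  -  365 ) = 2^2 * 5^1 * 7^1*73^1 *619^1*2131^1= 13481089580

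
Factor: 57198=2^1*3^1 * 9533^1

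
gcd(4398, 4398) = 4398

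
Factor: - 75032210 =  - 2^1*5^1*11^1*23^1*47^1 *631^1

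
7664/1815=4+ 404/1815 = 4.22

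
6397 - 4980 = 1417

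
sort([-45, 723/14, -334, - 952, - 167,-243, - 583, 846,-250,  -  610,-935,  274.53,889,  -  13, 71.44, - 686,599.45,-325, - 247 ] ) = [-952, - 935, - 686, - 610,-583,  -  334, -325, - 250, -247,  -  243,-167, - 45, - 13, 723/14, 71.44, 274.53, 599.45, 846, 889]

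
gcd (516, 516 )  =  516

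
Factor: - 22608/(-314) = 72 = 2^3*3^2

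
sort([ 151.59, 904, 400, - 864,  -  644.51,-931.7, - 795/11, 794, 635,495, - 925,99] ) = [ - 931.7, - 925,-864, - 644.51, - 795/11,99,151.59, 400,495, 635,794, 904]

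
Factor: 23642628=2^2* 3^1*1970219^1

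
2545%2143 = 402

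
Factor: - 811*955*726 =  - 2^1*3^1* 5^1*11^2*191^1*811^1 = - 562290630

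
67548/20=3377 + 2/5 = 3377.40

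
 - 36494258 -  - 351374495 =314880237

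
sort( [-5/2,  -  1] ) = [ - 5/2, - 1]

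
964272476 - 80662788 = 883609688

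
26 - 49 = -23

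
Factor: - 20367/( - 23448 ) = 6789/7816 = 2^( - 3)*3^1*31^1* 73^1*977^(-1 )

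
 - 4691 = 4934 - 9625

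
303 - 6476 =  - 6173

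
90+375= 465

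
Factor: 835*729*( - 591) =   -  359750565 = - 3^7*5^1*167^1*197^1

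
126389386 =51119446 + 75269940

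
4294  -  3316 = 978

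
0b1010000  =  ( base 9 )88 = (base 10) 80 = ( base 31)2I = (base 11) 73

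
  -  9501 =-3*3167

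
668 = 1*668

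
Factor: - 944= -2^4 * 59^1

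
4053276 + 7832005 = 11885281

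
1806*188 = 339528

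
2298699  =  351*6549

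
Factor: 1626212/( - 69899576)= - 406553/17474894  =  - 2^( - 1 )*7^2*23^( - 1 )*8297^1 * 379889^( - 1 ) 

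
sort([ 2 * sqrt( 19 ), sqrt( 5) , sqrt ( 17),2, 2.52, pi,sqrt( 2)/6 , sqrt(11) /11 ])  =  [ sqrt( 2 )/6, sqrt(11 ) /11, 2,sqrt( 5), 2.52  ,  pi, sqrt (17 ), 2*sqrt ( 19) ]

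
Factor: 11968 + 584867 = 3^3*5^1*4421^1 = 596835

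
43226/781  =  43226/781= 55.35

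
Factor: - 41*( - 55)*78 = 2^1 * 3^1 *5^1 * 11^1 * 13^1*41^1 = 175890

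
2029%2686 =2029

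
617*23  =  14191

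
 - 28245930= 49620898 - 77866828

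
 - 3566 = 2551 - 6117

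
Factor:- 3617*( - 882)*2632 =8396590608 =2^4*3^2*7^3*47^1*3617^1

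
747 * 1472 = 1099584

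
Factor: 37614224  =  2^4 * 19^1*123731^1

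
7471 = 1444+6027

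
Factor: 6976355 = 5^1*41^1*34031^1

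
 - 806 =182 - 988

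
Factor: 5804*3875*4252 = 95629606000 = 2^4*5^3 * 31^1 *1063^1 * 1451^1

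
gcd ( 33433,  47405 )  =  499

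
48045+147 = 48192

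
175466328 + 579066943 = 754533271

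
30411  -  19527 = 10884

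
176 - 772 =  - 596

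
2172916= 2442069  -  269153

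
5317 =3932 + 1385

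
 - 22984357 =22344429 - 45328786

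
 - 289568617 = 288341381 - 577909998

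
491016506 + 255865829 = 746882335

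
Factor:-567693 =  - 3^2*7^1 * 9011^1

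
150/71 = 2 + 8/71 = 2.11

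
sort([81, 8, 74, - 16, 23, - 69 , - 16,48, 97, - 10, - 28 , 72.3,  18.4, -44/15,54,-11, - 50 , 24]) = [ - 69, - 50, - 28, - 16, - 16, - 11, - 10,-44/15, 8,  18.4,  23,  24, 48  ,  54, 72.3, 74 , 81,  97]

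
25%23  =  2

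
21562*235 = 5067070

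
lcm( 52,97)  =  5044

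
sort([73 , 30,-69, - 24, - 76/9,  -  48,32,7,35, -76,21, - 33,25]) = [ - 76, -69, - 48,-33, - 24,  -  76/9,7,21, 25,30,32,  35 , 73]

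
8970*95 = 852150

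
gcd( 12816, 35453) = 1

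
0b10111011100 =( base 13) 8B5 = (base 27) 21f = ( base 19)42I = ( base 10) 1500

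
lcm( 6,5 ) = 30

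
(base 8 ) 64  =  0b110100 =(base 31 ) 1l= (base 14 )3a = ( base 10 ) 52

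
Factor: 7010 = 2^1*5^1*701^1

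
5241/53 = 98 + 47/53 = 98.89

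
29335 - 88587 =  - 59252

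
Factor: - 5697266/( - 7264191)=2^1*3^(-1)*11^(-1)*251^( - 1)*877^(-1)*2848633^1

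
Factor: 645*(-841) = -3^1*5^1 * 29^2*43^1=- 542445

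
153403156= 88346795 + 65056361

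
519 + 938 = 1457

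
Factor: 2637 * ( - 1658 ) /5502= - 728691/917 = - 3^1*7^( - 1 ) * 131^( - 1)*293^1*829^1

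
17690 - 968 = 16722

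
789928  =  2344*337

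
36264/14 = 2590+2/7 = 2590.29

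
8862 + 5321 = 14183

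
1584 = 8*198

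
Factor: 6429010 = 2^1*5^1*7^1*29^1*3167^1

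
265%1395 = 265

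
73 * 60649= 4427377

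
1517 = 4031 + - 2514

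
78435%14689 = 4990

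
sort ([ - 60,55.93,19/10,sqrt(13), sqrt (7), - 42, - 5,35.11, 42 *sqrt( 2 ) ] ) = [-60, -42, - 5, 19/10,  sqrt( 7),sqrt(13 ),35.11,55.93 , 42*sqrt( 2)]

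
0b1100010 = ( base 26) 3k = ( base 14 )70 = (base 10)98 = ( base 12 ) 82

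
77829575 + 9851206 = 87680781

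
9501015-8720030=780985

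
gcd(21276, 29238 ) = 6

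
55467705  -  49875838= 5591867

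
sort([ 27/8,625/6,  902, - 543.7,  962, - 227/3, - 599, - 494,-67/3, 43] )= [  -  599,- 543.7, - 494,-227/3, - 67/3, 27/8, 43, 625/6, 902,  962 ] 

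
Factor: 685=5^1*137^1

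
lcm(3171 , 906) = 6342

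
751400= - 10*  ( - 75140)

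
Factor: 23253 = 3^1*23^1 * 337^1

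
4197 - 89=4108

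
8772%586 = 568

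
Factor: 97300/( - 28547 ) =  - 2^2*5^2*7^1*139^1*28547^( - 1 ) 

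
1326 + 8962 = 10288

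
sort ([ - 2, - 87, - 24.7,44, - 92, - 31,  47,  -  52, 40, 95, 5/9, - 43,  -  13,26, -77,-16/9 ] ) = [-92, - 87, - 77,-52,-43,-31 , - 24.7, - 13,-2, - 16/9,5/9, 26 , 40,44,47,95 ]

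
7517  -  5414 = 2103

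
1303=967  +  336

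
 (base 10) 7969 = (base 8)17441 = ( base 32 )7p1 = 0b1111100100001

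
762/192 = 127/32=3.97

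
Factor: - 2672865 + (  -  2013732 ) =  - 4686597=   - 3^2*19^1*27407^1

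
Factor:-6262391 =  - 43^1*145637^1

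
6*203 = 1218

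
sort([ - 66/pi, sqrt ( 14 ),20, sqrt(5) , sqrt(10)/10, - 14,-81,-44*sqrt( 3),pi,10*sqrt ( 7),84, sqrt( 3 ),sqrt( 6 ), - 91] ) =[  -  91,-81, - 44*sqrt( 3), - 66/pi, - 14,sqrt( 10 )/10, sqrt( 3 ),  sqrt( 5 ),sqrt( 6 ),pi,  sqrt(14 ), 20, 10* sqrt(7 ),84]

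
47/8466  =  47/8466= 0.01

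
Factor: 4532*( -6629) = - 2^2 *7^1*11^1*103^1*947^1 = -30042628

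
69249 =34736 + 34513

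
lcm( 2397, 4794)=4794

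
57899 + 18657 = 76556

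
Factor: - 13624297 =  - 113^1 * 120569^1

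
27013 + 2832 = 29845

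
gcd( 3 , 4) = 1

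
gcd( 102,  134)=2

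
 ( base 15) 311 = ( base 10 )691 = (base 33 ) kv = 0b1010110011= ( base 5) 10231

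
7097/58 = 122 + 21/58 =122.36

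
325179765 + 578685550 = 903865315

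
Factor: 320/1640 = 8/41  =  2^3*41^(  -  1)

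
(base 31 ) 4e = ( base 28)4Q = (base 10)138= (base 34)42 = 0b10001010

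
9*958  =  8622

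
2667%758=393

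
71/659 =71/659 = 0.11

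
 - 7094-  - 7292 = 198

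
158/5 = 158/5=31.60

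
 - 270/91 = -3 + 3/91=-2.97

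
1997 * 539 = 1076383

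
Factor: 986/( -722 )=- 493/361 = - 17^1 * 19^(-2)*29^1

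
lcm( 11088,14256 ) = 99792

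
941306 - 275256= 666050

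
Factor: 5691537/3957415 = 3^2*5^(-1)*7^(-1)*11^(-1)*19^( - 1)*541^( - 1)*632393^1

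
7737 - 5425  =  2312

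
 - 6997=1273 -8270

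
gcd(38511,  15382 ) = 1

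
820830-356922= 463908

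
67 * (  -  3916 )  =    -  262372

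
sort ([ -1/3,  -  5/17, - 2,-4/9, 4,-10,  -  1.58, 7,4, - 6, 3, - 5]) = [  -  10, - 6, - 5,-2,-1.58,-4/9, - 1/3, - 5/17, 3,4, 4, 7 ] 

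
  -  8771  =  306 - 9077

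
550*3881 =2134550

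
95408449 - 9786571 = 85621878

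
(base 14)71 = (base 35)2t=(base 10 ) 99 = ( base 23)47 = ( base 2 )1100011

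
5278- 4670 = 608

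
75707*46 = 3482522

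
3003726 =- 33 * ( - 91022 )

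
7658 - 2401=5257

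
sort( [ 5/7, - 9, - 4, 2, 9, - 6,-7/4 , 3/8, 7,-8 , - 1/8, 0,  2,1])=[ - 9,- 8,  -  6, - 4, - 7/4, - 1/8,0,  3/8, 5/7,1,2,2,7, 9]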